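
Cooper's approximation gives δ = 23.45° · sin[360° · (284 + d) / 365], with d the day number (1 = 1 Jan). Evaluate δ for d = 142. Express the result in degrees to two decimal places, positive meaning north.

+20.34°

360 × (284 + 142) / 365 = 420.164°; sin(420.164°) = 0.8675.
δ = 23.45 × 0.8675 = 20.343° ≈ +20.34°.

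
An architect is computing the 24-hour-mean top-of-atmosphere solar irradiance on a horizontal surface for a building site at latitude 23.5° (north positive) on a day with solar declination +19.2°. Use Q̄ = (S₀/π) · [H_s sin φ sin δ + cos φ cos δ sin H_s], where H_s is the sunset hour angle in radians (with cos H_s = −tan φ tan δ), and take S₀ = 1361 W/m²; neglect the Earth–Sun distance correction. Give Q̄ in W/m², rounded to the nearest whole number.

cos H_s = −tan(23.5°) · tan(19.2°) = -0.1514, so H_s = arccos(-0.1514) = 98.71°. In radians, H_s = 1.7228.
H_s sin φ sin δ = 1.7228 × 0.3987 × 0.3289 = 0.2259.
cos φ cos δ sin H_s = 0.9171 × 0.9444 × 0.9885 = 0.8561.
Q̄ = (1361/π) × (0.2259 + 0.8561) = 433.22 × 1.0820 = 468.74 W/m².

469 W/m²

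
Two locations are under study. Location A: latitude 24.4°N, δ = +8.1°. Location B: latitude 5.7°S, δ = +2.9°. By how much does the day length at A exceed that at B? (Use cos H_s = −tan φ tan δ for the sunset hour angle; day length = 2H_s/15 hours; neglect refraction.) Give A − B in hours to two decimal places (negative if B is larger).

+0.53 h

A: H_s = arccos(−tan 24.4° · tan 8.1°) = 93.70°, so 2H_s/15 = 12.4933 h.
B: H_s = arccos(−tan -5.7° · tan 2.9°) = 89.71°, so 2H_s/15 = 11.9613 h.
A − B = 12.4933 − 11.9613 = 0.5320 h.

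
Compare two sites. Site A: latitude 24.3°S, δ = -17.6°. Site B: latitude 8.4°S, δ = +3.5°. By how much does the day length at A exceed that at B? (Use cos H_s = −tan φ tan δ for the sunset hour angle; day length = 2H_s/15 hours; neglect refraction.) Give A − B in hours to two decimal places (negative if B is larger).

+1.17 h

A: H_s = arccos(−tan -24.3° · tan -17.6°) = 98.23°, so 2H_s/15 = 13.0973 h.
B: H_s = arccos(−tan -8.4° · tan 3.5°) = 89.48°, so 2H_s/15 = 11.9307 h.
A − B = 13.0973 − 11.9307 = 1.1666 h.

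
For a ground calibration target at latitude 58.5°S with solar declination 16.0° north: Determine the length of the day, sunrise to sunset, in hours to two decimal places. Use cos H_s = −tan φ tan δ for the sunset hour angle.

cos H_s = −tan(-58.5°) · tan(16.0°) = 0.4679, so H_s = arccos(0.4679) = 62.10°.
Day length = 2 H_s / 15° h⁻¹ = 124.20° / 15 = 8.280 h.

8.28 hours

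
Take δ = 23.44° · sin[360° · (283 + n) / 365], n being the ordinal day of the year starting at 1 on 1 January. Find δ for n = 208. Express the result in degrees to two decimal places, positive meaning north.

+19.37°

360 × (283 + 208) / 365 = 484.274°; sin(484.274°) = 0.8264.
δ = 23.44 × 0.8264 = 19.371° ≈ +19.37°.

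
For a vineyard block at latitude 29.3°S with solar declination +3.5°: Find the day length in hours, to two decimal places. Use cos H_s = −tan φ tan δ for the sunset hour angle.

The sunset hour angle satisfies cos H_s = −tan φ tan δ = 0.0343, giving H_s = 88.03°.
Day length = 2 H_s / 15° h⁻¹ = 176.06° / 15 = 11.737 h.

11.74 hours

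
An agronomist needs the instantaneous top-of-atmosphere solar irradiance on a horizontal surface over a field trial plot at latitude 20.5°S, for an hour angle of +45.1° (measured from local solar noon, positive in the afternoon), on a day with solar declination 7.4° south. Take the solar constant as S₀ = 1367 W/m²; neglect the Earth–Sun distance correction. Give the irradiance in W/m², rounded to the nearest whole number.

cos θ_z = sin φ sin δ + cos φ cos δ cos H = (-0.3502)(-0.1288) + (0.9367)(0.9917)(0.7059) = 0.7008.
Top-of-atmosphere irradiance = S₀ cos θ_z = 1367 × 0.7008 = 957.99 W/m².

958 W/m²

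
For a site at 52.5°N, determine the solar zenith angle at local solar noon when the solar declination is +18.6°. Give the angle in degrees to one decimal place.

33.9°

At local solar noon the hour angle is zero, so the zenith angle is |φ − δ| = |52.5° − (18.6°)| = 33.9°.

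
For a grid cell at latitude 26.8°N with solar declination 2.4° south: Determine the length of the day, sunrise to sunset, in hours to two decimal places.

cos H_s = −tan(26.8°) · tan(-2.4°) = 0.0212, so H_s = arccos(0.0212) = 88.79°.
Day length = 2 H_s / 15° h⁻¹ = 177.58° / 15 = 11.839 h.

11.84 hours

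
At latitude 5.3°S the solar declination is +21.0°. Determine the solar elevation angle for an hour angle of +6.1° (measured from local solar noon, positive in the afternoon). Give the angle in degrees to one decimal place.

63.0°

With φ = -5.3°, δ = 21.0°, H = 6.10°: sin φ sin δ = -0.0331, cos φ cos δ cos H = 0.9243, so cos θ_z = 0.8912.
θ_z = arccos(0.8912) = 26.98°, so the elevation is 90° − 26.98° = 63.02°.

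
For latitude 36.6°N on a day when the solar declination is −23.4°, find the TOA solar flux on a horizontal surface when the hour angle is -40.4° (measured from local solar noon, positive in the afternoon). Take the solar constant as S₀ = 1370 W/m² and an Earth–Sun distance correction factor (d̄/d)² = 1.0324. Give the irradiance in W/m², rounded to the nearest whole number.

With φ = 36.6°, δ = -23.4°, H = -40.40°: sin φ sin δ = -0.2368, cos φ cos δ cos H = 0.5611, so cos θ_z = 0.3243.
Top-of-atmosphere irradiance = S₀ (d̄/d)² cos θ_z = 1370 × 1.0324 × 0.3243 = 458.69 W/m².

459 W/m²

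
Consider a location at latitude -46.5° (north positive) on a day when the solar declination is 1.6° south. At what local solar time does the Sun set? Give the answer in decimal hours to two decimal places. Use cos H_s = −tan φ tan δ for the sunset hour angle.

The sunset hour angle satisfies cos H_s = −tan φ tan δ = -0.0294, giving H_s = 91.68°.
Sunset is at 12 + H_s/15 = 12 + 6.112 = 18.112 h local solar time.

18.11 h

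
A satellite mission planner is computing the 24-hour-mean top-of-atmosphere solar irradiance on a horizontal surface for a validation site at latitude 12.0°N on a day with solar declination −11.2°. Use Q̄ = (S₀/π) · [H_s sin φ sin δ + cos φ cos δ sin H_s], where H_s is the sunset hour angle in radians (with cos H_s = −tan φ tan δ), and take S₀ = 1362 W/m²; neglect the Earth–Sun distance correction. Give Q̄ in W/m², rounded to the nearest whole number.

cos H_s = −tan(12.0°) · tan(-11.2°) = 0.0421, so H_s = arccos(0.0421) = 87.59°. In radians, H_s = 1.5287.
H_s sin φ sin δ = 1.5287 × 0.2079 × -0.1942 = -0.0617.
cos φ cos δ sin H_s = 0.9781 × 0.9810 × 0.9991 = 0.9587.
Q̄ = (1362/π) × (-0.0617 + 0.9587) = 433.54 × 0.8970 = 388.89 W/m².

389 W/m²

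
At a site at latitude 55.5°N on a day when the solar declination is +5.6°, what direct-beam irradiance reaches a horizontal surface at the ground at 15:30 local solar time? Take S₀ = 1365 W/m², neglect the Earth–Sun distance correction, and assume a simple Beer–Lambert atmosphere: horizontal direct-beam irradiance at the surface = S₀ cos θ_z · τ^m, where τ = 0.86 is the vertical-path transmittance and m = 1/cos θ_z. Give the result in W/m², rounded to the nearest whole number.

Hour angle H = 15° × (15.5 − 12) = 52.50°.
With φ = 55.5°, δ = 5.6°, H = 52.50°: sin φ sin δ = 0.0804, cos φ cos δ cos H = 0.3432, so cos θ_z = 0.4236.
Air mass m = 1/cos θ_z = 1/0.4236 = 2.361; τ^m = 0.86^2.361 = 0.7004.
Surface direct beam = 1365 × 0.4236 × 0.7004 = 404.98 W/m².

405 W/m²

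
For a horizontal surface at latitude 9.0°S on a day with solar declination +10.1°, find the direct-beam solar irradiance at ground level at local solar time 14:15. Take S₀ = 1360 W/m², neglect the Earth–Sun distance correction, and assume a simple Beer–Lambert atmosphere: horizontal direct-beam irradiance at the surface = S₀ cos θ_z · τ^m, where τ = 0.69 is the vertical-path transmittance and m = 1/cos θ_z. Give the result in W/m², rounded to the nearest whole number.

661 W/m²

Hour angle H = 15° × (14.25 − 12) = 33.75°.
cos θ_z = sin(-9.0°) sin(10.1°) + cos(-9.0°) cos(10.1°) cos(33.75°) = -0.0274 + 0.8085 = 0.7811.
Air mass m = 1/cos θ_z = 1/0.7811 = 1.280; τ^m = 0.69^1.280 = 0.6219.
Surface direct beam = 1360 × 0.7811 × 0.6219 = 660.64 W/m².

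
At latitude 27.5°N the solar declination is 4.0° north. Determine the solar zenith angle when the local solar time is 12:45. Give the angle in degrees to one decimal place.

Hour angle H = 15° × (12.75 − 12) = 11.25°.
cos θ_z = sin(27.5°) sin(4.0°) + cos(27.5°) cos(4.0°) cos(11.25°) = 0.0322 + 0.8678 = 0.9000.
θ_z = arccos(0.9000) = 25.84°.

25.8°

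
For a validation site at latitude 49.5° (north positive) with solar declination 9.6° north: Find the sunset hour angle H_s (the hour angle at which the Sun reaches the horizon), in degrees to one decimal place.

101.4°

The sunset hour angle satisfies cos H_s = −tan φ tan δ = -0.1980, giving H_s = 101.42°.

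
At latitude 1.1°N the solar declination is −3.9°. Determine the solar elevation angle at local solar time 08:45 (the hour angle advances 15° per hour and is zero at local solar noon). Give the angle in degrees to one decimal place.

Hour angle H = 15° × (8.75 − 12) = -48.75°.
cos θ_z = sin(1.1°) sin(-3.9°) + cos(1.1°) cos(-3.9°) cos(-48.75°) = -0.0013 + 0.6577 = 0.6564.
θ_z = arccos(0.6564) = 48.97°, so the elevation is 90° − 48.97° = 41.03°.

41.0°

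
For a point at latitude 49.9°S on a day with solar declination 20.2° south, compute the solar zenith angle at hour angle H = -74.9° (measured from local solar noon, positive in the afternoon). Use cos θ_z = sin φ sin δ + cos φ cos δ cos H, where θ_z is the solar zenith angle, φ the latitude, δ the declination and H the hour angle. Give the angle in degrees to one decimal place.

cos θ_z = sin(-49.9°) sin(-20.2°) + cos(-49.9°) cos(-20.2°) cos(-74.90°) = 0.2641 + 0.1575 = 0.4216.
θ_z = arccos(0.4216) = 65.06°.

65.1°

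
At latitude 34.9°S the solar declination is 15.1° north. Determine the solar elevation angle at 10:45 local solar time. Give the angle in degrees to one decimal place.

36.9°

Hour angle H = 15° × (10.75 − 12) = -18.75°.
cos θ_z = sin φ sin δ + cos φ cos δ cos H = (-0.5721)(0.2605) + (0.8202)(0.9655)(0.9469) = 0.6008.
θ_z = arccos(0.6008) = 53.07°, so the elevation is 90° − 53.07° = 36.93°.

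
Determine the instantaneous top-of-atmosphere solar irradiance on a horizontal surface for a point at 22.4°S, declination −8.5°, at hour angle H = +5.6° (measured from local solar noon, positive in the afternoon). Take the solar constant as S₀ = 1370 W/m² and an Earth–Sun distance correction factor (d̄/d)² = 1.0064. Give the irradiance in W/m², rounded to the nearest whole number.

With φ = -22.4°, δ = -8.5°, H = 5.60°: sin φ sin δ = 0.0563, cos φ cos δ cos H = 0.9100, so cos θ_z = 0.9663.
Top-of-atmosphere irradiance = S₀ (d̄/d)² cos θ_z = 1370 × 1.0064 × 0.9663 = 1332.30 W/m².

1332 W/m²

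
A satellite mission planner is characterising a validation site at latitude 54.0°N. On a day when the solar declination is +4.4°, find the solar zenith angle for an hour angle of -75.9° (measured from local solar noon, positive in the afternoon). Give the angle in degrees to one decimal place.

78.2°

cos θ_z = sin(54.0°) sin(4.4°) + cos(54.0°) cos(4.4°) cos(-75.90°) = 0.0621 + 0.1428 = 0.2049.
θ_z = arccos(0.2049) = 78.18°.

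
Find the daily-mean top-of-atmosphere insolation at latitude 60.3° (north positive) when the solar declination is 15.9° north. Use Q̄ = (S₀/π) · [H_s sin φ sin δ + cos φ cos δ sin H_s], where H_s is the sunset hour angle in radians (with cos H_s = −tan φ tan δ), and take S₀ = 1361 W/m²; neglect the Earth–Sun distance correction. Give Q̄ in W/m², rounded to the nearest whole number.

The sunset hour angle satisfies cos H_s = −tan φ tan δ = -0.4994, giving H_s = 119.96°. In radians, H_s = 2.0937.
H_s sin φ sin δ = 2.0937 × 0.8686 × 0.2740 = 0.4983.
cos φ cos δ sin H_s = 0.4955 × 0.9617 × 0.8664 = 0.4129.
Q̄ = (1361/π) × (0.4983 + 0.4129) = 433.22 × 0.9112 = 394.75 W/m².

395 W/m²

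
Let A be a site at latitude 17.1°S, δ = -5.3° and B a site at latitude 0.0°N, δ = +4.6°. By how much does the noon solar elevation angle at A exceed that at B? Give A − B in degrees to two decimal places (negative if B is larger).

A: 90° − |-17.1 − (-5.3)| = 78.20°.
B: 90° − |0.0 − (4.6)| = 85.40°.
A − B = 78.20 − 85.40 = -7.20°.

-7.20°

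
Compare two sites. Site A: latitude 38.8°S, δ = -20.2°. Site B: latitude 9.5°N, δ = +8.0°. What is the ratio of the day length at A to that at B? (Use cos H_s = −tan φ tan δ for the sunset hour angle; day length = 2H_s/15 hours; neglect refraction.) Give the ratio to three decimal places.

A: H_s = arccos(−tan -38.8° · tan -20.2°) = 107.21°, so 2H_s/15 = 14.2947 h.
B: H_s = arccos(−tan 9.5° · tan 8.0°) = 91.35°, so 2H_s/15 = 12.1800 h.
Ratio A/B = 14.2947 / 12.1800 = 1.1736.

1.174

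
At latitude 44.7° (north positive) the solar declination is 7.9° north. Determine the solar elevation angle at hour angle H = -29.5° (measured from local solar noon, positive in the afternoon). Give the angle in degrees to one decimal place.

cos θ_z = sin φ sin δ + cos φ cos δ cos H = (0.7034)(0.1374) + (0.7108)(0.9905)(0.8704) = 0.7095.
θ_z = arccos(0.7095) = 44.81°, so the elevation is 90° − 44.81° = 45.19°.

45.2°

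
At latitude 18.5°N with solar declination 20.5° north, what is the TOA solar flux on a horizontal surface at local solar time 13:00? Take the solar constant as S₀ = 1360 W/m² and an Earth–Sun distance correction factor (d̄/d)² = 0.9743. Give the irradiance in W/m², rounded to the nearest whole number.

Hour angle H = 15° × (13 − 12) = 15.00°.
cos θ_z = sin(18.5°) sin(20.5°) + cos(18.5°) cos(20.5°) cos(15.00°) = 0.1111 + 0.8580 = 0.9691.
Top-of-atmosphere irradiance = S₀ (d̄/d)² cos θ_z = 1360 × 0.9743 × 0.9691 = 1284.10 W/m².

1284 W/m²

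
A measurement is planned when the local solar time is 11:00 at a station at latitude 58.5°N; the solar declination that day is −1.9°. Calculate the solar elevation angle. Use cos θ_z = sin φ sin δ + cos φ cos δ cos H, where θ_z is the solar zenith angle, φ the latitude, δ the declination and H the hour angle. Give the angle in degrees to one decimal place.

28.4°

Hour angle H = 15° × (11 − 12) = -15.00°.
cos θ_z = sin(58.5°) sin(-1.9°) + cos(58.5°) cos(-1.9°) cos(-15.00°) = -0.0283 + 0.5044 = 0.4761.
θ_z = arccos(0.4761) = 61.57°, so the elevation is 90° − 61.57° = 28.43°.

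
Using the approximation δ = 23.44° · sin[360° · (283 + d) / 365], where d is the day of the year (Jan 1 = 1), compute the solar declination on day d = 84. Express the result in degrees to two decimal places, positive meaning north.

360 × (283 + 84) / 365 = 361.973°; sin(361.973°) = 0.0344.
δ = 23.44 × 0.0344 = 0.806° ≈ +0.81°.

+0.81°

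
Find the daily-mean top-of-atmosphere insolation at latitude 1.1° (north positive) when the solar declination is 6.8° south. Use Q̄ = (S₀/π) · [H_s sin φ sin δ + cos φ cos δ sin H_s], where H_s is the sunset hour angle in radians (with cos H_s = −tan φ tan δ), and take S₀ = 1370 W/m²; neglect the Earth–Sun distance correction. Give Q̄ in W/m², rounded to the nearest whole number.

431 W/m²

−tan φ tan δ = −(0.0192)(-0.1192) = 0.0023; H_s = arccos(0.0023) = 89.87°. In radians, H_s = 1.5685.
H_s sin φ sin δ = 1.5685 × 0.0192 × -0.1184 = -0.0036.
cos φ cos δ sin H_s = 0.9998 × 0.9930 × 1.0000 = 0.9928.
Q̄ = (1370/π) × (-0.0036 + 0.9928) = 436.08 × 0.9892 = 431.37 W/m².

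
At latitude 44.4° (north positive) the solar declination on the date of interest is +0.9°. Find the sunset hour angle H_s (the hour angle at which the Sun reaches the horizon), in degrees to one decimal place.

90.9°

The sunset hour angle satisfies cos H_s = −tan φ tan δ = -0.0154, giving H_s = 90.88°.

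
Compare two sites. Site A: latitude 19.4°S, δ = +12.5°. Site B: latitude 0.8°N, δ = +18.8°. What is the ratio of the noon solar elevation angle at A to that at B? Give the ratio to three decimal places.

0.807

A: 90° − |-19.4 − (12.5)| = 58.10°.
B: 90° − |0.8 − (18.8)| = 72.00°.
Ratio A/B = 58.1000 / 72.0000 = 0.8069.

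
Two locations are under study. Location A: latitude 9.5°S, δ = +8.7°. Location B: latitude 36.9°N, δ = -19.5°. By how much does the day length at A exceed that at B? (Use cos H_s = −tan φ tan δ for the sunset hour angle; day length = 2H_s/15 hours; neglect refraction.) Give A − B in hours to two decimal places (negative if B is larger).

A: H_s = arccos(−tan -9.5° · tan 8.7°) = 88.53°, so 2H_s/15 = 11.8040 h.
B: H_s = arccos(−tan 36.9° · tan -19.5°) = 74.58°, so 2H_s/15 = 9.9440 h.
A − B = 11.8040 − 9.9440 = 1.8600 h.

+1.86 h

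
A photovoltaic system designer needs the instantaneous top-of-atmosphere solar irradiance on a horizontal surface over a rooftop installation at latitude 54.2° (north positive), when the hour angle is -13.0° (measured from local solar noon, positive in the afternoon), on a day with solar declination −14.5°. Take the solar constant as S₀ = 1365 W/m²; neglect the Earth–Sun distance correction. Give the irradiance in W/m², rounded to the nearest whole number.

476 W/m²

With φ = 54.2°, δ = -14.5°, H = -13.00°: sin φ sin δ = -0.2031, cos φ cos δ cos H = 0.5518, so cos θ_z = 0.3487.
Top-of-atmosphere irradiance = S₀ cos θ_z = 1365 × 0.3487 = 475.98 W/m².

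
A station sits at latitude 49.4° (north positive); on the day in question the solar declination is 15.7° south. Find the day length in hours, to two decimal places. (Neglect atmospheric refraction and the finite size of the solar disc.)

9.45 hours

−tan φ tan δ = −(1.1667)(-0.2811) = 0.3280; H_s = arccos(0.3280) = 70.85°.
Day length = 2 H_s / 15° h⁻¹ = 141.70° / 15 = 9.447 h.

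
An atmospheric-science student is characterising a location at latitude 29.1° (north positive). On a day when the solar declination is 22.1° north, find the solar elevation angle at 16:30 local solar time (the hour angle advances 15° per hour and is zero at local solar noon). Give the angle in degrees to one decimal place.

29.5°

Hour angle H = 15° × (16.5 − 12) = 67.50°.
cos θ_z = sin φ sin δ + cos φ cos δ cos H = (0.4863)(0.3762) + (0.8738)(0.9265)(0.3827) = 0.4928.
θ_z = arccos(0.4928) = 60.48°, so the elevation is 90° − 60.48° = 29.52°.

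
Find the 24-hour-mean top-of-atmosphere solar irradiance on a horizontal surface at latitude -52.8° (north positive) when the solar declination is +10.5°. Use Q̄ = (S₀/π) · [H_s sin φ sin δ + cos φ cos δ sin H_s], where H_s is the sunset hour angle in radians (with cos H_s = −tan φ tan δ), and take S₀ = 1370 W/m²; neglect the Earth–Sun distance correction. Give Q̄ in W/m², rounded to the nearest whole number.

168 W/m²

−tan φ tan δ = −(-1.3175)(0.1853) = 0.2441; H_s = arccos(0.2441) = 75.87°. In radians, H_s = 1.3242.
H_s sin φ sin δ = 1.3242 × -0.7965 × 0.1822 = -0.1922.
cos φ cos δ sin H_s = 0.6046 × 0.9833 × 0.9697 = 0.5765.
Q̄ = (1370/π) × (-0.1922 + 0.5765) = 436.08 × 0.3843 = 167.59 W/m².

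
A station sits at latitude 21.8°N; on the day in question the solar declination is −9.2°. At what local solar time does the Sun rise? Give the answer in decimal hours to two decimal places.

6.25 h

cos H_s = −tan(21.8°) · tan(-9.2°) = 0.0648, so H_s = arccos(0.0648) = 86.28°.
Sunrise is at 12 − H_s/15 = 12 − 5.752 = 6.248 h local solar time.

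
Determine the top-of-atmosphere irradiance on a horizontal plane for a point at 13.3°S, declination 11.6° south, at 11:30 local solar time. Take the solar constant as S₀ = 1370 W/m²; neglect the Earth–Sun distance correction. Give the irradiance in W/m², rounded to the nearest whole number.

Hour angle H = 15° × (11.5 − 12) = -7.50°.
cos θ_z = sin φ sin δ + cos φ cos δ cos H = (-0.2300)(-0.2011) + (0.9732)(0.9796)(0.9914) = 0.9914.
Top-of-atmosphere irradiance = S₀ cos θ_z = 1370 × 0.9914 = 1358.22 W/m².

1358 W/m²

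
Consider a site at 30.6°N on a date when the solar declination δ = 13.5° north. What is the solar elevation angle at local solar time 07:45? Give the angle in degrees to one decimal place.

Hour angle H = 15° × (7.75 − 12) = -63.75°.
With φ = 30.6°, δ = 13.5°, H = -63.75°: sin φ sin δ = 0.1188, cos φ cos δ cos H = 0.3702, so cos θ_z = 0.4890.
θ_z = arccos(0.4890) = 60.73°, so the elevation is 90° − 60.73° = 29.27°.

29.3°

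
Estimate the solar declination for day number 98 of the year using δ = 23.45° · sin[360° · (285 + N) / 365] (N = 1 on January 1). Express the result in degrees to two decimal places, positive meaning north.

+7.15°

360 × (285 + 98) / 365 = 377.753°; sin(377.753°) = 0.3049.
δ = 23.45 × 0.3049 = 7.150° ≈ +7.15°.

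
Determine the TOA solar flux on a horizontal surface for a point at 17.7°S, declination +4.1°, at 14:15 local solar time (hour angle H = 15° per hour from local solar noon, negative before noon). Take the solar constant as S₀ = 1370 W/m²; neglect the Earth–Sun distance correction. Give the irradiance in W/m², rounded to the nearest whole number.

1053 W/m²

Hour angle H = 15° × (14.25 − 12) = 33.75°.
cos θ_z = sin φ sin δ + cos φ cos δ cos H = (-0.3040)(0.0715) + (0.9527)(0.9974)(0.8315) = 0.7684.
Top-of-atmosphere irradiance = S₀ cos θ_z = 1370 × 0.7684 = 1052.71 W/m².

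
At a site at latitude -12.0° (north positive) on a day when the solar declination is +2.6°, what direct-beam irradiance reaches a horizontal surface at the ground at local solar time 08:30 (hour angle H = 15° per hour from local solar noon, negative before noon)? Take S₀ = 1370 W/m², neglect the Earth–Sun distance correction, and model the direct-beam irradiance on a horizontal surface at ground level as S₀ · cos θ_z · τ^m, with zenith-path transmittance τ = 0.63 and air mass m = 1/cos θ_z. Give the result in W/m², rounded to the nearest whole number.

Hour angle H = 15° × (8.5 − 12) = -52.50°.
cos θ_z = sin(-12.0°) sin(2.6°) + cos(-12.0°) cos(2.6°) cos(-52.50°) = -0.0094 + 0.5948 = 0.5854.
Air mass m = 1/cos θ_z = 1/0.5854 = 1.708; τ^m = 0.63^1.708 = 0.4542.
Surface direct beam = 1370 × 0.5854 × 0.4542 = 364.27 W/m².

364 W/m²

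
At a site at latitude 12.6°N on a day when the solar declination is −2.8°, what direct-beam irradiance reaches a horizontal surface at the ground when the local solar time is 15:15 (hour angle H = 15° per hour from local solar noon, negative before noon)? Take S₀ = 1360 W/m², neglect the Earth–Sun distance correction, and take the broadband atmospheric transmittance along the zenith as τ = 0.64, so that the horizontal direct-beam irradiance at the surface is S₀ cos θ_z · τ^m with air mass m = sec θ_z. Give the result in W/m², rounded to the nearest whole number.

424 W/m²

Hour angle H = 15° × (15.25 − 12) = 48.75°.
cos θ_z = sin(12.6°) sin(-2.8°) + cos(12.6°) cos(-2.8°) cos(48.75°) = -0.0107 + 0.6427 = 0.6320.
Air mass m = 1/cos θ_z = 1/0.6320 = 1.582; τ^m = 0.64^1.582 = 0.4936.
Surface direct beam = 1360 × 0.6320 × 0.4936 = 424.26 W/m².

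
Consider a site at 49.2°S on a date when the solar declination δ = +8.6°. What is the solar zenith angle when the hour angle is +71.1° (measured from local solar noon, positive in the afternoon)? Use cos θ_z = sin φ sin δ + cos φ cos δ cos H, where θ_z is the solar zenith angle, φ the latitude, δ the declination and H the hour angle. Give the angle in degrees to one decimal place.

84.5°

With φ = -49.2°, δ = 8.6°, H = 71.10°: sin φ sin δ = -0.1132, cos φ cos δ cos H = 0.2093, so cos θ_z = 0.0961.
θ_z = arccos(0.0961) = 84.49°.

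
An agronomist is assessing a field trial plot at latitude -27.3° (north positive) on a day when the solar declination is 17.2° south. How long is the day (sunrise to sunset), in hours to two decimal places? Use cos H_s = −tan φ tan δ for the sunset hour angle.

13.23 hours

cos H_s = −tan(-27.3°) · tan(-17.2°) = -0.1598, so H_s = arccos(-0.1598) = 99.20°.
Day length = 2 H_s / 15° h⁻¹ = 198.40° / 15 = 13.227 h.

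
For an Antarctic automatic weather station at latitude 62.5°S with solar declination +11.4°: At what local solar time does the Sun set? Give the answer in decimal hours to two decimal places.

16.48 h

cos H_s = −tan(-62.5°) · tan(11.4°) = 0.3873, so H_s = arccos(0.3873) = 67.21°.
Sunset is at 12 + H_s/15 = 12 + 4.481 = 16.481 h local solar time.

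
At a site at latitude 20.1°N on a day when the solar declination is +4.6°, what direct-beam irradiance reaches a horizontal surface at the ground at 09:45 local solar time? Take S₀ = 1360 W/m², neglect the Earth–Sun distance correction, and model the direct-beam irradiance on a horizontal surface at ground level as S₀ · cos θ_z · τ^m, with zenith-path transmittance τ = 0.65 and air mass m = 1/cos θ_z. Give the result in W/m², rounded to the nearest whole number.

642 W/m²

Hour angle H = 15° × (9.75 − 12) = -33.75°.
With φ = 20.1°, δ = 4.6°, H = -33.75°: sin φ sin δ = 0.0276, cos φ cos δ cos H = 0.7783, so cos θ_z = 0.8059.
Air mass m = 1/cos θ_z = 1/0.8059 = 1.241; τ^m = 0.65^1.241 = 0.5859.
Surface direct beam = 1360 × 0.8059 × 0.5859 = 642.16 W/m².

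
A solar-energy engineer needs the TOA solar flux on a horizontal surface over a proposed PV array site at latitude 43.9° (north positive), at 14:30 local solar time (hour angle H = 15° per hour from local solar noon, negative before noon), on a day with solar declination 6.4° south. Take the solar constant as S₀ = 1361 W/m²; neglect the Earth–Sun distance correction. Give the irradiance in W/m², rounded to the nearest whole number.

668 W/m²

Hour angle H = 15° × (14.5 − 12) = 37.50°.
cos θ_z = sin(43.9°) sin(-6.4°) + cos(43.9°) cos(-6.4°) cos(37.50°) = -0.0773 + 0.5681 = 0.4908.
Top-of-atmosphere irradiance = S₀ cos θ_z = 1361 × 0.4908 = 667.98 W/m².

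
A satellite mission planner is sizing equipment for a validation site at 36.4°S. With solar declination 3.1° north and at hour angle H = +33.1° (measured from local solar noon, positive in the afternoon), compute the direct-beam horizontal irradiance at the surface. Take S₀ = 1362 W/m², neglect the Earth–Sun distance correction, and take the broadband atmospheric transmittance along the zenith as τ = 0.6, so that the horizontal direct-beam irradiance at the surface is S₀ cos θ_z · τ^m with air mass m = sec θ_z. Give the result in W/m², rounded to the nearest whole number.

cos θ_z = sin φ sin δ + cos φ cos δ cos H = (-0.5934)(0.0541) + (0.8049)(0.9985)(0.8377) = 0.6412.
Air mass m = 1/cos θ_z = 1/0.6412 = 1.560; τ^m = 0.6^1.560 = 0.4507.
Surface direct beam = 1362 × 0.6412 × 0.4507 = 393.60 W/m².

394 W/m²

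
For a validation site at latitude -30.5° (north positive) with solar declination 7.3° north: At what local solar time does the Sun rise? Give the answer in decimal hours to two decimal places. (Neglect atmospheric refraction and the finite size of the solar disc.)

The sunset hour angle satisfies cos H_s = −tan φ tan δ = 0.0755, giving H_s = 85.67°.
Sunrise is at 12 − H_s/15 = 12 − 5.711 = 6.289 h local solar time.

6.29 h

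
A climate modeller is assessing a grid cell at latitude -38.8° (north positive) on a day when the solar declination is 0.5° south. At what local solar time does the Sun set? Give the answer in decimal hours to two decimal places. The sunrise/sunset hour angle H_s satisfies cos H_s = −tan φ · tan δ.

18.03 h

The sunset hour angle satisfies cos H_s = −tan φ tan δ = -0.0070, giving H_s = 90.40°.
Sunset is at 12 + H_s/15 = 12 + 6.027 = 18.027 h local solar time.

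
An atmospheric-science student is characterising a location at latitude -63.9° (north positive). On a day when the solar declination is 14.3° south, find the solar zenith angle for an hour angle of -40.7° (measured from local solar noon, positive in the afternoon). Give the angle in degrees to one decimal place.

57.0°

With φ = -63.9°, δ = -14.3°, H = -40.70°: sin φ sin δ = 0.2218, cos φ cos δ cos H = 0.3232, so cos θ_z = 0.5450.
θ_z = arccos(0.5450) = 56.98°.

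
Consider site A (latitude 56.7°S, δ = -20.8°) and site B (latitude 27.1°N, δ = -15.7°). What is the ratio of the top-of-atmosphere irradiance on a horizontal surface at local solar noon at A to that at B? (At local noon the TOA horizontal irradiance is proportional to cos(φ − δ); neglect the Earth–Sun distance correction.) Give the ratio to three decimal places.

A: cos θ_z = cos(-56.7° − (-20.8°)) = 0.8100.
B: cos θ_z = cos(27.1° − (-15.7°)) = 0.7337.
Ratio A/B = 0.8100 / 0.7337 = 1.1040.

1.104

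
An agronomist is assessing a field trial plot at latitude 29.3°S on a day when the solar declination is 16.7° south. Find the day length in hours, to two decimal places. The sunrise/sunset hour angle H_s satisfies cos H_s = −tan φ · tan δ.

cos H_s = −tan(-29.3°) · tan(-16.7°) = -0.1684, so H_s = arccos(-0.1684) = 99.69°.
Day length = 2 H_s / 15° h⁻¹ = 199.38° / 15 = 13.292 h.

13.29 hours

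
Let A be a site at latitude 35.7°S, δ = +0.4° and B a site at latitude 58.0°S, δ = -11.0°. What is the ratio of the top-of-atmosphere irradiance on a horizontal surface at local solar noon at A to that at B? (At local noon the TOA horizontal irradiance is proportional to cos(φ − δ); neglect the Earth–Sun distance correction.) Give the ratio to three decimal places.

1.185

A: cos θ_z = cos(-35.7° − (0.4°)) = 0.8080.
B: cos θ_z = cos(-58.0° − (-11.0°)) = 0.6820.
Ratio A/B = 0.8080 / 0.6820 = 1.1848.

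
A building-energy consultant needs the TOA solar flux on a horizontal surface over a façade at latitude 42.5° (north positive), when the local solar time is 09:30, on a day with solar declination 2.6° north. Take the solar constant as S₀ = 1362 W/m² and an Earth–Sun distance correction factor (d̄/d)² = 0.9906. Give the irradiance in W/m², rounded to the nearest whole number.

Hour angle H = 15° × (9.5 − 12) = -37.50°.
cos θ_z = sin(42.5°) sin(2.6°) + cos(42.5°) cos(2.6°) cos(-37.50°) = 0.0306 + 0.5843 = 0.6149.
Top-of-atmosphere irradiance = S₀ (d̄/d)² cos θ_z = 1362 × 0.9906 × 0.6149 = 829.62 W/m².

830 W/m²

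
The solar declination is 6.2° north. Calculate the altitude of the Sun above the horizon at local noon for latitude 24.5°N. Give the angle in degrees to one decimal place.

At local solar noon the hour angle is zero, so the elevation is 90° − |φ − δ| = 90° − |24.5° − (6.2°)| = 90° − 18.3° = 71.7°.

71.7°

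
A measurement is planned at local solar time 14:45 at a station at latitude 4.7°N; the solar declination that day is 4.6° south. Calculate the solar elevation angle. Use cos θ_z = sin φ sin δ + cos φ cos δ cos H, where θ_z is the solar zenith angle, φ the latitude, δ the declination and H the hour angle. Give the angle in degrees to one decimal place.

Hour angle H = 15° × (14.75 − 12) = 41.25°.
cos θ_z = sin φ sin δ + cos φ cos δ cos H = (0.0819)(-0.0802) + (0.9966)(0.9968)(0.7518) = 0.7403.
θ_z = arccos(0.7403) = 42.24°, so the elevation is 90° − 42.24° = 47.76°.

47.8°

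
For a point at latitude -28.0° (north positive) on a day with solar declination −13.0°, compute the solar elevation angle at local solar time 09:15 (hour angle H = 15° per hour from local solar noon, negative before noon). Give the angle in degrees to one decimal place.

Hour angle H = 15° × (9.25 − 12) = -41.25°.
cos θ_z = sin φ sin δ + cos φ cos δ cos H = (-0.4695)(-0.2250) + (0.8829)(0.9744)(0.7518) = 0.7524.
θ_z = arccos(0.7524) = 41.20°, so the elevation is 90° − 41.20° = 48.80°.

48.8°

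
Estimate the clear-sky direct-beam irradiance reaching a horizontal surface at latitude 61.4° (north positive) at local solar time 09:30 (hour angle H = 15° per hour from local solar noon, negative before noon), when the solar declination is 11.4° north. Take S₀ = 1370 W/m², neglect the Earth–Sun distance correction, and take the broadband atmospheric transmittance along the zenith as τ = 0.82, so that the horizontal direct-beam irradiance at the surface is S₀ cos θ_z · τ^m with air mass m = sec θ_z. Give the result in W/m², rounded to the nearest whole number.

Hour angle H = 15° × (9.5 − 12) = -37.50°.
cos θ_z = sin(61.4°) sin(11.4°) + cos(61.4°) cos(11.4°) cos(-37.50°) = 0.1735 + 0.3723 = 0.5458.
Air mass m = 1/cos θ_z = 1/0.5458 = 1.832; τ^m = 0.82^1.832 = 0.6952.
Surface direct beam = 1370 × 0.5458 × 0.6952 = 519.83 W/m².

520 W/m²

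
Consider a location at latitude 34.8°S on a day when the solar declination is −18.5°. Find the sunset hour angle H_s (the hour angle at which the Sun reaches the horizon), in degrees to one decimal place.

103.4°

−tan φ tan δ = −(-0.6950)(-0.3346) = -0.2325; H_s = arccos(-0.2325) = 103.44°.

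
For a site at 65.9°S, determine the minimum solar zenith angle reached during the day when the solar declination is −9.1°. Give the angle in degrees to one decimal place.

56.8°

At local solar noon the hour angle is zero, so the zenith angle is |φ − δ| = |-65.9° − (-9.1°)| = 56.8°.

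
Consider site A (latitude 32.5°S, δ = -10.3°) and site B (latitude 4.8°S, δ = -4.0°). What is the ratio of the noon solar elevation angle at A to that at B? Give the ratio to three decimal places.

0.760

A: 90° − |-32.5 − (-10.3)| = 67.80°.
B: 90° − |-4.8 − (-4.0)| = 89.20°.
Ratio A/B = 67.8000 / 89.2000 = 0.7601.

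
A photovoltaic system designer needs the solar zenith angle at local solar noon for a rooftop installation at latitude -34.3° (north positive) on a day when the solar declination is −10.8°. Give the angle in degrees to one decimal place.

At local solar noon the hour angle is zero, so the zenith angle is |φ − δ| = |-34.3° − (-10.8°)| = 23.5°.

23.5°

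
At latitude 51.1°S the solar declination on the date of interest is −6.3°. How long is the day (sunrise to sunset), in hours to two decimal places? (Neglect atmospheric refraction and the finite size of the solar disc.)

The sunset hour angle satisfies cos H_s = −tan φ tan δ = -0.1368, giving H_s = 97.86°.
Day length = 2 H_s / 15° h⁻¹ = 195.72° / 15 = 13.048 h.

13.05 hours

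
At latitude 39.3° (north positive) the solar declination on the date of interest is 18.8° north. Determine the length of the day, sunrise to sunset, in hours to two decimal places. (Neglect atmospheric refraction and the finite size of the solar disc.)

The sunset hour angle satisfies cos H_s = −tan φ tan δ = -0.2786, giving H_s = 106.18°.
Day length = 2 H_s / 15° h⁻¹ = 212.36° / 15 = 14.157 h.

14.16 hours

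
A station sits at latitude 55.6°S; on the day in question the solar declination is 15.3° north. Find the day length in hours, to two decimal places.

−tan φ tan δ = −(-1.4605)(0.2736) = 0.3996; H_s = arccos(0.3996) = 66.45°.
Day length = 2 H_s / 15° h⁻¹ = 132.90° / 15 = 8.860 h.

8.86 hours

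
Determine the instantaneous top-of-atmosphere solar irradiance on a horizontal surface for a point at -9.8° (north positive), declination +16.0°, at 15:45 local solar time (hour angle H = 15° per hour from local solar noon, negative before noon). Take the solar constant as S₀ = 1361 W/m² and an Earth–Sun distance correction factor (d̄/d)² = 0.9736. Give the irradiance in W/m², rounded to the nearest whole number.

Hour angle H = 15° × (15.75 − 12) = 56.25°.
cos θ_z = sin φ sin δ + cos φ cos δ cos H = (-0.1702)(0.2756) + (0.9854)(0.9613)(0.5556) = 0.4794.
Top-of-atmosphere irradiance = S₀ (d̄/d)² cos θ_z = 1361 × 0.9736 × 0.4794 = 635.24 W/m².

635 W/m²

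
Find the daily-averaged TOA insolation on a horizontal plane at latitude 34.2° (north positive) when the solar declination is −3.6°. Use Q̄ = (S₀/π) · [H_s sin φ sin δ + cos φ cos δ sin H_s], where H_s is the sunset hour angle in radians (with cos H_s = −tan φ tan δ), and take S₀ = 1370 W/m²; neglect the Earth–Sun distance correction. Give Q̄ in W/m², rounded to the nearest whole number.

336 W/m²

cos H_s = −tan(34.2°) · tan(-3.6°) = 0.0428, so H_s = arccos(0.0428) = 87.55°. In radians, H_s = 1.5280.
H_s sin φ sin δ = 1.5280 × 0.5621 × -0.0628 = -0.0539.
cos φ cos δ sin H_s = 0.8271 × 0.9980 × 0.9991 = 0.8247.
Q̄ = (1370/π) × (-0.0539 + 0.8247) = 436.08 × 0.7708 = 336.13 W/m².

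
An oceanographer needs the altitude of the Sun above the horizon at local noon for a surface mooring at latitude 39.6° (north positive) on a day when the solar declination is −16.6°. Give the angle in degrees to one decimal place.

At local solar noon the hour angle is zero, so the elevation is 90° − |φ − δ| = 90° − |39.6° − (-16.6°)| = 90° − 56.2° = 33.8°.

33.8°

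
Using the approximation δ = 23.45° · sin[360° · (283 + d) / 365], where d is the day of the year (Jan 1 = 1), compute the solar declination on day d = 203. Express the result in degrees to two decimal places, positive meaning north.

+20.44°

360 × (283 + 203) / 365 = 479.342°; sin(479.342°) = 0.8717.
δ = 23.45 × 0.8717 = 20.441° ≈ +20.44°.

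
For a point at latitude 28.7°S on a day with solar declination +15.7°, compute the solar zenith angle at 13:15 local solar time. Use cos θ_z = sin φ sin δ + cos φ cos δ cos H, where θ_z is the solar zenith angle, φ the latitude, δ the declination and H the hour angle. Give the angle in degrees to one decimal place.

Hour angle H = 15° × (13.25 − 12) = 18.75°.
With φ = -28.7°, δ = 15.7°, H = 18.75°: sin φ sin δ = -0.1299, cos φ cos δ cos H = 0.7996, so cos θ_z = 0.6697.
θ_z = arccos(0.6697) = 47.96°.

48.0°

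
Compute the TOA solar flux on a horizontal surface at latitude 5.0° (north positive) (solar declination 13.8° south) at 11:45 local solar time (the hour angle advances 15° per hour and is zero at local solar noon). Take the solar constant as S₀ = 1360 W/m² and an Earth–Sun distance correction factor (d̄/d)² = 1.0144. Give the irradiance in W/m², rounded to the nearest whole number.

1303 W/m²

Hour angle H = 15° × (11.75 − 12) = -3.75°.
cos θ_z = sin(5.0°) sin(-13.8°) + cos(5.0°) cos(-13.8°) cos(-3.75°) = -0.0208 + 0.9654 = 0.9446.
Top-of-atmosphere irradiance = S₀ (d̄/d)² cos θ_z = 1360 × 1.0144 × 0.9446 = 1303.16 W/m².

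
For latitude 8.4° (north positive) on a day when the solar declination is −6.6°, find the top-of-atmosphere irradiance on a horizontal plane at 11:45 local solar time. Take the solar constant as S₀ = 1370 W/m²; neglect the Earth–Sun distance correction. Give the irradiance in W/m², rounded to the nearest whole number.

1320 W/m²

Hour angle H = 15° × (11.75 − 12) = -3.75°.
With φ = 8.4°, δ = -6.6°, H = -3.75°: sin φ sin δ = -0.0168, cos φ cos δ cos H = 0.9806, so cos θ_z = 0.9638.
Top-of-atmosphere irradiance = S₀ cos θ_z = 1370 × 0.9638 = 1320.41 W/m².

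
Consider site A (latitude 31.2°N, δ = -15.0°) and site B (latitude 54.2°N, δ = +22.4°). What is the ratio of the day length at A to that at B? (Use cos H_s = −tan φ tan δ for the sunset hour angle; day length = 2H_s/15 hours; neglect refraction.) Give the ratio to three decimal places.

0.646

A: H_s = arccos(−tan 31.2° · tan -15.0°) = 80.66°, so 2H_s/15 = 10.7547 h.
B: H_s = arccos(−tan 54.2° · tan 22.4°) = 124.85°, so 2H_s/15 = 16.6467 h.
Ratio A/B = 10.7547 / 16.6467 = 0.6461.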